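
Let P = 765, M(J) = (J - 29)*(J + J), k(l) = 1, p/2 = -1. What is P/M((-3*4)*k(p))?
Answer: 255/328 ≈ 0.77744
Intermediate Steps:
p = -2 (p = 2*(-1) = -2)
M(J) = 2*J*(-29 + J) (M(J) = (-29 + J)*(2*J) = 2*J*(-29 + J))
P/M((-3*4)*k(p)) = 765/((2*(-3*4*1)*(-29 - 3*4*1))) = 765/((2*(-12*1)*(-29 - 12*1))) = 765/((2*(-12)*(-29 - 12))) = 765/((2*(-12)*(-41))) = 765/984 = 765*(1/984) = 255/328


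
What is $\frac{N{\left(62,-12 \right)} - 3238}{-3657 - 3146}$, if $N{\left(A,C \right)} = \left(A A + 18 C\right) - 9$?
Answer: $- \frac{381}{6803} \approx -0.056005$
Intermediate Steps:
$N{\left(A,C \right)} = -9 + A^{2} + 18 C$ ($N{\left(A,C \right)} = \left(A^{2} + 18 C\right) - 9 = -9 + A^{2} + 18 C$)
$\frac{N{\left(62,-12 \right)} - 3238}{-3657 - 3146} = \frac{\left(-9 + 62^{2} + 18 \left(-12\right)\right) - 3238}{-3657 - 3146} = \frac{\left(-9 + 3844 - 216\right) - 3238}{-6803} = \left(3619 - 3238\right) \left(- \frac{1}{6803}\right) = 381 \left(- \frac{1}{6803}\right) = - \frac{381}{6803}$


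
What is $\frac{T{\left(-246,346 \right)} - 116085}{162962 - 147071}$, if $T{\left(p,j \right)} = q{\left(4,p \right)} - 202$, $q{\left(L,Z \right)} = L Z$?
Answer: $- \frac{117271}{15891} \approx -7.3797$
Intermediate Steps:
$T{\left(p,j \right)} = -202 + 4 p$ ($T{\left(p,j \right)} = 4 p - 202 = -202 + 4 p$)
$\frac{T{\left(-246,346 \right)} - 116085}{162962 - 147071} = \frac{\left(-202 + 4 \left(-246\right)\right) - 116085}{162962 - 147071} = \frac{\left(-202 - 984\right) - 116085}{15891} = \left(-1186 - 116085\right) \frac{1}{15891} = \left(-117271\right) \frac{1}{15891} = - \frac{117271}{15891}$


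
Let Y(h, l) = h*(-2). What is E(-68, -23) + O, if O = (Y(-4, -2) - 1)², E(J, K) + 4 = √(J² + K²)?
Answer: 45 + √5153 ≈ 116.78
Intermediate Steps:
Y(h, l) = -2*h
E(J, K) = -4 + √(J² + K²)
O = 49 (O = (-2*(-4) - 1)² = (8 - 1)² = 7² = 49)
E(-68, -23) + O = (-4 + √((-68)² + (-23)²)) + 49 = (-4 + √(4624 + 529)) + 49 = (-4 + √5153) + 49 = 45 + √5153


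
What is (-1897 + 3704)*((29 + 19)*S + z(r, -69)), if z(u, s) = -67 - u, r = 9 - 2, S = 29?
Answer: 2381626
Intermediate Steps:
r = 7
(-1897 + 3704)*((29 + 19)*S + z(r, -69)) = (-1897 + 3704)*((29 + 19)*29 + (-67 - 1*7)) = 1807*(48*29 + (-67 - 7)) = 1807*(1392 - 74) = 1807*1318 = 2381626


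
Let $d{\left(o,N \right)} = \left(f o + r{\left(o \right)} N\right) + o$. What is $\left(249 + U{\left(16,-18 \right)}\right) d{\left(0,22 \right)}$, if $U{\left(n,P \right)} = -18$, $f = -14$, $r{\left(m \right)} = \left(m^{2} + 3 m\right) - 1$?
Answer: $-5082$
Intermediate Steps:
$r{\left(m \right)} = -1 + m^{2} + 3 m$
$d{\left(o,N \right)} = - 13 o + N \left(-1 + o^{2} + 3 o\right)$ ($d{\left(o,N \right)} = \left(- 14 o + \left(-1 + o^{2} + 3 o\right) N\right) + o = \left(- 14 o + N \left(-1 + o^{2} + 3 o\right)\right) + o = - 13 o + N \left(-1 + o^{2} + 3 o\right)$)
$\left(249 + U{\left(16,-18 \right)}\right) d{\left(0,22 \right)} = \left(249 - 18\right) \left(\left(-13\right) 0 + 22 \left(-1 + 0^{2} + 3 \cdot 0\right)\right) = 231 \left(0 + 22 \left(-1 + 0 + 0\right)\right) = 231 \left(0 + 22 \left(-1\right)\right) = 231 \left(0 - 22\right) = 231 \left(-22\right) = -5082$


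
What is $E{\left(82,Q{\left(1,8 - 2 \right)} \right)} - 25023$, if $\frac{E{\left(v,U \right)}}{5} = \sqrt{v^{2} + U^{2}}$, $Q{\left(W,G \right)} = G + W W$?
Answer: $-25023 + 5 \sqrt{6773} \approx -24612.0$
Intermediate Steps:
$Q{\left(W,G \right)} = G + W^{2}$
$E{\left(v,U \right)} = 5 \sqrt{U^{2} + v^{2}}$ ($E{\left(v,U \right)} = 5 \sqrt{v^{2} + U^{2}} = 5 \sqrt{U^{2} + v^{2}}$)
$E{\left(82,Q{\left(1,8 - 2 \right)} \right)} - 25023 = 5 \sqrt{\left(\left(8 - 2\right) + 1^{2}\right)^{2} + 82^{2}} - 25023 = 5 \sqrt{\left(\left(8 - 2\right) + 1\right)^{2} + 6724} - 25023 = 5 \sqrt{\left(6 + 1\right)^{2} + 6724} - 25023 = 5 \sqrt{7^{2} + 6724} - 25023 = 5 \sqrt{49 + 6724} - 25023 = 5 \sqrt{6773} - 25023 = -25023 + 5 \sqrt{6773}$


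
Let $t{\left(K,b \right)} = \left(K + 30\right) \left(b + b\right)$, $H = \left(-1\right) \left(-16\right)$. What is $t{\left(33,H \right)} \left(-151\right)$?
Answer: $-304416$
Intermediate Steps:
$H = 16$
$t{\left(K,b \right)} = 2 b \left(30 + K\right)$ ($t{\left(K,b \right)} = \left(30 + K\right) 2 b = 2 b \left(30 + K\right)$)
$t{\left(33,H \right)} \left(-151\right) = 2 \cdot 16 \left(30 + 33\right) \left(-151\right) = 2 \cdot 16 \cdot 63 \left(-151\right) = 2016 \left(-151\right) = -304416$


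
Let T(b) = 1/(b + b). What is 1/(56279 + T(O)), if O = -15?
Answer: 30/1688369 ≈ 1.7769e-5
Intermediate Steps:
T(b) = 1/(2*b)
1/(56279 + T(O)) = 1/(56279 + (½)/(-15)) = 1/(56279 + (½)*(-1/15)) = 1/(56279 - 1/30) = 1/(1688369/30) = 30/1688369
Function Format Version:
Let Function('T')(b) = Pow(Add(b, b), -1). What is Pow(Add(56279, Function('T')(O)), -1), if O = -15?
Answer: Rational(30, 1688369) ≈ 1.7769e-5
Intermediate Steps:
Function('T')(b) = Mul(Rational(1, 2), Pow(b, -1)) (Function('T')(b) = Pow(Mul(2, b), -1) = Mul(Rational(1, 2), Pow(b, -1)))
Pow(Add(56279, Function('T')(O)), -1) = Pow(Add(56279, Mul(Rational(1, 2), Pow(-15, -1))), -1) = Pow(Add(56279, Mul(Rational(1, 2), Rational(-1, 15))), -1) = Pow(Add(56279, Rational(-1, 30)), -1) = Pow(Rational(1688369, 30), -1) = Rational(30, 1688369)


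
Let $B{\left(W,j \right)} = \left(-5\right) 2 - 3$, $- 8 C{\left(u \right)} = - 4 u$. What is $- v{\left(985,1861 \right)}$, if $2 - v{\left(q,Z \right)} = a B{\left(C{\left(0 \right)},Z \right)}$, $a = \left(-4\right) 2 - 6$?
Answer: $180$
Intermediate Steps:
$C{\left(u \right)} = \frac{u}{2}$ ($C{\left(u \right)} = - \frac{\left(-4\right) u}{8} = \frac{u}{2}$)
$B{\left(W,j \right)} = -13$ ($B{\left(W,j \right)} = -10 - 3 = -13$)
$a = -14$ ($a = -8 - 6 = -14$)
$v{\left(q,Z \right)} = -180$ ($v{\left(q,Z \right)} = 2 - \left(-14\right) \left(-13\right) = 2 - 182 = -180$)
$- v{\left(985,1861 \right)} = \left(-1\right) \left(-180\right) = 180$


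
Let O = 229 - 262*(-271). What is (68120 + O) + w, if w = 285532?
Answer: 424883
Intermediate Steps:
O = 71231 (O = 229 + 71002 = 71231)
(68120 + O) + w = (68120 + 71231) + 285532 = 139351 + 285532 = 424883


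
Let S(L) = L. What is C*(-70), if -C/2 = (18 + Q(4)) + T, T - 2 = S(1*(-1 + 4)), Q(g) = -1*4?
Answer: 2660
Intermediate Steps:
Q(g) = -4
T = 5 (T = 2 + 1*(-1 + 4) = 2 + 1*3 = 2 + 3 = 5)
C = -38 (C = -2*((18 - 4) + 5) = -2*(14 + 5) = -2*19 = -38)
C*(-70) = -38*(-70) = 2660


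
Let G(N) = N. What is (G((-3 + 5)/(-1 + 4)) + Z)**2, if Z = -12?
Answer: 1156/9 ≈ 128.44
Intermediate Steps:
(G((-3 + 5)/(-1 + 4)) + Z)**2 = ((-3 + 5)/(-1 + 4) - 12)**2 = (2/3 - 12)**2 = (-34/3)**2 = 1156/9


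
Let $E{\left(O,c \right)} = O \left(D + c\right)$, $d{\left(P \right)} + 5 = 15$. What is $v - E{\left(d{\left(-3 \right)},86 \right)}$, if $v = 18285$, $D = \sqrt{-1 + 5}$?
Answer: $17405$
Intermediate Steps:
$D = 2$ ($D = \sqrt{4} = 2$)
$d{\left(P \right)} = 10$ ($d{\left(P \right)} = -5 + 15 = 10$)
$E{\left(O,c \right)} = O \left(2 + c\right)$
$v - E{\left(d{\left(-3 \right)},86 \right)} = 18285 - 10 \left(2 + 86\right) = 18285 - 10 \cdot 88 = 18285 - 880 = 17405$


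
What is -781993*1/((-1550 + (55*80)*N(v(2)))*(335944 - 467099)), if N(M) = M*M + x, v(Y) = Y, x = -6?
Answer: -781993/1357454250 ≈ -0.00057607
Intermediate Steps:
N(M) = -6 + M² (N(M) = M*M - 6 = M² - 6 = -6 + M²)
-781993*1/((-1550 + (55*80)*N(v(2)))*(335944 - 467099)) = -781993*1/((-1550 + (55*80)*(-6 + 2²))*(335944 - 467099)) = -781993*(-1/(131155*(-1550 + 4400*(-6 + 4)))) = -781993*(-1/(131155*(-1550 + 4400*(-2)))) = -781993*(-1/(131155*(-1550 - 8800))) = -781993/((-10350*(-131155))) = -781993/1357454250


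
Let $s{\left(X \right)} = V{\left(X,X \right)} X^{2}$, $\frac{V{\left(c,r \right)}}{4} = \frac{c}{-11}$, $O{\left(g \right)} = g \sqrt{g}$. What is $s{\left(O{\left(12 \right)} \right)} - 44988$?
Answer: $-44988 - \frac{165888 \sqrt{3}}{11} \approx -71109.0$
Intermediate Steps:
$O{\left(g \right)} = g^{\frac{3}{2}}$
$V{\left(c,r \right)} = - \frac{4 c}{11}$ ($V{\left(c,r \right)} = 4 \frac{c}{-11} = 4 c \left(- \frac{1}{11}\right) = 4 \left(- \frac{c}{11}\right) = - \frac{4 c}{11}$)
$s{\left(X \right)} = - \frac{4 X^{3}}{11}$ ($s{\left(X \right)} = - \frac{4 X}{11} X^{2} = - \frac{4 X^{3}}{11}$)
$s{\left(O{\left(12 \right)} \right)} - 44988 = - \frac{4 \left(12^{\frac{3}{2}}\right)^{3}}{11} - 44988 = - \frac{4 \left(24 \sqrt{3}\right)^{3}}{11} - 44988 = - \frac{4 \cdot 41472 \sqrt{3}}{11} - 44988 = - \frac{165888 \sqrt{3}}{11} - 44988 = -44988 - \frac{165888 \sqrt{3}}{11}$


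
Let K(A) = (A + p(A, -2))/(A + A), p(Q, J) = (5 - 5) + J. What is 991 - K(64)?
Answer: 63393/64 ≈ 990.52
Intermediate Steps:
p(Q, J) = J (p(Q, J) = 0 + J = J)
K(A) = (-2 + A)/(2*A) (K(A) = (A - 2)/(A + A) = (-2 + A)/((2*A)) = (-2 + A)*(1/(2*A)) = (-2 + A)/(2*A))
991 - K(64) = 991 - (-2 + 64)/(2*64) = 991 - 62/(2*64) = 991 - 1*31/64 = 991 - 31/64 = 63393/64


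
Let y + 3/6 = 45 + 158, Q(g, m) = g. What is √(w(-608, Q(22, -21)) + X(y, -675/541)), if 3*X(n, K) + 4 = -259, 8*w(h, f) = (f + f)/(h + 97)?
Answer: I*√824199054/3066 ≈ 9.3636*I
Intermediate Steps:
w(h, f) = f/(4*(97 + h)) (w(h, f) = ((f + f)/(h + 97))/8 = ((2*f)/(97 + h))/8 = (2*f/(97 + h))/8 = f/(4*(97 + h)))
y = 405/2 (y = -½ + (45 + 158) = -½ + 203 = 405/2 ≈ 202.50)
X(n, K) = -263/3 (X(n, K) = -4/3 + (⅓)*(-259) = -4/3 - 259/3 = -263/3)
√(w(-608, Q(22, -21)) + X(y, -675/541)) = √((¼)*22/(97 - 608) - 263/3) = √((¼)*22/(-511) - 263/3) = √((¼)*22*(-1/511) - 263/3) = √(-11/1022 - 263/3) = √(-268819/3066) = I*√824199054/3066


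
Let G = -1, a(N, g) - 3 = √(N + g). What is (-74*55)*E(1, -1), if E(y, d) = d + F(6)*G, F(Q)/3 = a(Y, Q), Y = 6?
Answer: 40700 + 24420*√3 ≈ 82997.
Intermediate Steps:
a(N, g) = 3 + √(N + g)
F(Q) = 9 + 3*√(6 + Q) (F(Q) = 3*(3 + √(6 + Q)) = 9 + 3*√(6 + Q))
E(y, d) = -9 + d - 6*√3 (E(y, d) = d + (9 + 3*√(6 + 6))*(-1) = d + (9 + 3*√12)*(-1) = d + (9 + 3*(2*√3))*(-1) = d + (9 + 6*√3)*(-1) = d + (-9 - 6*√3) = -9 + d - 6*√3)
(-74*55)*E(1, -1) = (-74*55)*(-9 - 1 - 6*√3) = -4070*(-10 - 6*√3) = 40700 + 24420*√3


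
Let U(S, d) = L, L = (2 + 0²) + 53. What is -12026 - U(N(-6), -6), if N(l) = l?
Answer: -12081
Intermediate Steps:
L = 55 (L = (2 + 0) + 53 = 2 + 53 = 55)
U(S, d) = 55
-12026 - U(N(-6), -6) = -12026 - 1*55 = -12026 - 55 = -12081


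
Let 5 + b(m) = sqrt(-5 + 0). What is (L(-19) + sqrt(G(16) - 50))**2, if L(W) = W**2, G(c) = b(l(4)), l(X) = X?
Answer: (361 + sqrt(-55 + I*sqrt(5)))**2 ≈ 1.3037e+5 + 5357.8*I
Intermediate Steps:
b(m) = -5 + I*sqrt(5) (b(m) = -5 + sqrt(-5 + 0) = -5 + sqrt(-5) = -5 + I*sqrt(5))
G(c) = -5 + I*sqrt(5)
(L(-19) + sqrt(G(16) - 50))**2 = ((-19)**2 + sqrt((-5 + I*sqrt(5)) - 50))**2 = (361 + sqrt(-55 + I*sqrt(5)))**2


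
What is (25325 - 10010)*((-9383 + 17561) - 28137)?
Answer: -305672085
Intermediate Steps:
(25325 - 10010)*((-9383 + 17561) - 28137) = 15315*(8178 - 28137) = 15315*(-19959) = -305672085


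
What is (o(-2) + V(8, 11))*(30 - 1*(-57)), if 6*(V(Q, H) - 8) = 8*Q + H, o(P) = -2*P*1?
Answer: 4263/2 ≈ 2131.5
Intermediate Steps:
o(P) = -2*P
V(Q, H) = 8 + H/6 + 4*Q/3 (V(Q, H) = 8 + (8*Q + H)/6 = 8 + (H + 8*Q)/6 = 8 + (H/6 + 4*Q/3) = 8 + H/6 + 4*Q/3)
(o(-2) + V(8, 11))*(30 - 1*(-57)) = (-2*(-2) + (8 + (1/6)*11 + (4/3)*8))*(30 - 1*(-57)) = (4 + (8 + 11/6 + 32/3))*(30 + 57) = (4 + 41/2)*87 = (49/2)*87 = 4263/2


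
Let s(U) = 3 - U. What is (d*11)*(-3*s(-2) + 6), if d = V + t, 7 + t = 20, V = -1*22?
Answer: 891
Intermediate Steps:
V = -22
t = 13 (t = -7 + 20 = 13)
d = -9 (d = -22 + 13 = -9)
(d*11)*(-3*s(-2) + 6) = (-9*11)*(-3*(3 - 1*(-2)) + 6) = -99*(-3*(3 + 2) + 6) = -99*(-3*5 + 6) = -99*(-15 + 6) = -99*(-9) = 891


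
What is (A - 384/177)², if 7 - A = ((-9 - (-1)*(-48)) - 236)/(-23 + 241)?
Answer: 6307059889/165431044 ≈ 38.125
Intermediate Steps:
A = 1819/218 (A = 7 - ((-9 - (-1)*(-48)) - 236)/(-23 + 241) = 7 - ((-9 - 1*48) - 236)/218 = 7 - ((-9 - 48) - 236)/218 = 7 - (-57 - 236)/218 = 7 - (-293)/218 = 7 - 1*(-293/218) = 7 + 293/218 = 1819/218 ≈ 8.3440)
(A - 384/177)² = (1819/218 - 384/177)² = (1819/218 - 384*1/177)² = (1819/218 - 128/59)² = (79417/12862)² = 6307059889/165431044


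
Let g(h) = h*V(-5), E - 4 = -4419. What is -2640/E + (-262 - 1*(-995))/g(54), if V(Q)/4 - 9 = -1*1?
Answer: 1559623/1525824 ≈ 1.0222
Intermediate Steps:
E = -4415 (E = 4 - 4419 = -4415)
V(Q) = 32 (V(Q) = 36 + 4*(-1*1) = 36 + 4*(-1) = 36 - 4 = 32)
g(h) = 32*h (g(h) = h*32 = 32*h)
-2640/E + (-262 - 1*(-995))/g(54) = -2640/(-4415) + (-262 - 1*(-995))/((32*54)) = -2640*(-1/4415) + (-262 + 995)/1728 = 528/883 + 733*(1/1728) = 528/883 + 733/1728 = 1559623/1525824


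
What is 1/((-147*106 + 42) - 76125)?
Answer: -1/91665 ≈ -1.0909e-5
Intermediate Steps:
1/((-147*106 + 42) - 76125) = 1/((-15582 + 42) - 76125) = 1/(-15540 - 76125) = 1/(-91665) = -1/91665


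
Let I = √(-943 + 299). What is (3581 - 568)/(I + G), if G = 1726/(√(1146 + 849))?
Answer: 6010935/(2*(863*√1995 + 1995*I*√161)) ≈ 54.476 - 35.775*I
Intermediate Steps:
I = 2*I*√161 (I = √(-644) = 2*I*√161 ≈ 25.377*I)
G = 1726*√1995/1995 (G = 1726/(√1995) = 1726*(√1995/1995) = 1726*√1995/1995 ≈ 38.643)
(3581 - 568)/(I + G) = (3581 - 568)/(2*I*√161 + 1726*√1995/1995) = 3013/(1726*√1995/1995 + 2*I*√161)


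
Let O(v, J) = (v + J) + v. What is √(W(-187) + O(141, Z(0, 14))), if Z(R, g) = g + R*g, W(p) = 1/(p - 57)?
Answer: √4405603/122 ≈ 17.205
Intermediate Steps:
W(p) = 1/(-57 + p)
O(v, J) = J + 2*v (O(v, J) = (J + v) + v = J + 2*v)
√(W(-187) + O(141, Z(0, 14))) = √(1/(-57 - 187) + (14*(1 + 0) + 2*141)) = √(1/(-244) + (14*1 + 282)) = √(-1/244 + (14 + 282)) = √(-1/244 + 296) = √(72223/244) = √4405603/122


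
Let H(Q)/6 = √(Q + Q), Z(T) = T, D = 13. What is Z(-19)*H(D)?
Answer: -114*√26 ≈ -581.29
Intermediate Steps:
H(Q) = 6*√2*√Q (H(Q) = 6*√(Q + Q) = 6*√(2*Q) = 6*(√2*√Q) = 6*√2*√Q)
Z(-19)*H(D) = -114*√2*√13 = -114*√26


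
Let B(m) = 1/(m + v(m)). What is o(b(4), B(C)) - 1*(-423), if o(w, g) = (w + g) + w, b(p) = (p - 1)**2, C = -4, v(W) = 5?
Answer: 442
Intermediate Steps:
b(p) = (-1 + p)**2
B(m) = 1/(5 + m) (B(m) = 1/(m + 5) = 1/(5 + m))
o(w, g) = g + 2*w (o(w, g) = (g + w) + w = g + 2*w)
o(b(4), B(C)) - 1*(-423) = (1/(5 - 4) + 2*(-1 + 4)**2) - 1*(-423) = (1/1 + 2*3**2) + 423 = (1 + 2*9) + 423 = (1 + 18) + 423 = 19 + 423 = 442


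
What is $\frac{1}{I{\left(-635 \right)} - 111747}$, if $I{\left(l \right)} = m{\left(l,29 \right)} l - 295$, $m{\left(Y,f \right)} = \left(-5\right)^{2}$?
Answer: $- \frac{1}{127917} \approx -7.8176 \cdot 10^{-6}$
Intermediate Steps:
$m{\left(Y,f \right)} = 25$
$I{\left(l \right)} = -295 + 25 l$ ($I{\left(l \right)} = 25 l - 295 = -295 + 25 l$)
$\frac{1}{I{\left(-635 \right)} - 111747} = \frac{1}{\left(-295 + 25 \left(-635\right)\right) - 111747} = \frac{1}{\left(-295 - 15875\right) - 111747} = \frac{1}{-16170 - 111747} = \frac{1}{-127917} = - \frac{1}{127917}$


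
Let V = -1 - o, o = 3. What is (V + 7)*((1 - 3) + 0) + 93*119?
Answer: 11061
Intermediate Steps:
V = -4 (V = -1 - 1*3 = -1 - 3 = -4)
(V + 7)*((1 - 3) + 0) + 93*119 = (-4 + 7)*((1 - 3) + 0) + 93*119 = 3*(-2 + 0) + 11067 = 3*(-2) + 11067 = -6 + 11067 = 11061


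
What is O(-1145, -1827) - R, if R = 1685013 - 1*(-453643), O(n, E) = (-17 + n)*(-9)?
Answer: -2128198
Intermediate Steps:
O(n, E) = 153 - 9*n
R = 2138656 (R = 1685013 + 453643 = 2138656)
O(-1145, -1827) - R = (153 - 9*(-1145)) - 1*2138656 = (153 + 10305) - 2138656 = 10458 - 2138656 = -2128198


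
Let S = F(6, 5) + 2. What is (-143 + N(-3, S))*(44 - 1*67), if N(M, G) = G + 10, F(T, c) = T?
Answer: 2875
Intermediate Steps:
S = 8 (S = 6 + 2 = 8)
N(M, G) = 10 + G
(-143 + N(-3, S))*(44 - 1*67) = (-143 + (10 + 8))*(44 - 1*67) = (-143 + 18)*(44 - 67) = -125*(-23) = 2875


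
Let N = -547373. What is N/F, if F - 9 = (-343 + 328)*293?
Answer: 547373/4386 ≈ 124.80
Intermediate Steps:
F = -4386 (F = 9 + (-343 + 328)*293 = 9 - 15*293 = 9 - 4395 = -4386)
N/F = -547373/(-4386) = -547373*(-1/4386) = 547373/4386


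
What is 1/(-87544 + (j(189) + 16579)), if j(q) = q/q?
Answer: -1/70964 ≈ -1.4092e-5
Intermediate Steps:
j(q) = 1
1/(-87544 + (j(189) + 16579)) = 1/(-87544 + (1 + 16579)) = 1/(-87544 + 16580) = 1/(-70964) = -1/70964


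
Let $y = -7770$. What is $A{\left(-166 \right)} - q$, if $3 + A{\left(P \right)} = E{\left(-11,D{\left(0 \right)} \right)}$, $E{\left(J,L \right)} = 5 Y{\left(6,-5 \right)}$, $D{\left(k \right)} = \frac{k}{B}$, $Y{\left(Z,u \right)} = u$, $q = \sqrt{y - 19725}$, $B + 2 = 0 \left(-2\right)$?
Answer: $-28 - 3 i \sqrt{3055} \approx -28.0 - 165.82 i$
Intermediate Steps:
$B = -2$ ($B = -2 + 0 \left(-2\right) = -2 + 0 = -2$)
$q = 3 i \sqrt{3055}$ ($q = \sqrt{-7770 - 19725} = \sqrt{-27495} = 3 i \sqrt{3055} \approx 165.82 i$)
$D{\left(k \right)} = - \frac{k}{2}$ ($D{\left(k \right)} = \frac{k}{-2} = k \left(- \frac{1}{2}\right) = - \frac{k}{2}$)
$E{\left(J,L \right)} = -25$ ($E{\left(J,L \right)} = 5 \left(-5\right) = -25$)
$A{\left(P \right)} = -28$ ($A{\left(P \right)} = -3 - 25 = -28$)
$A{\left(-166 \right)} - q = -28 - 3 i \sqrt{3055}$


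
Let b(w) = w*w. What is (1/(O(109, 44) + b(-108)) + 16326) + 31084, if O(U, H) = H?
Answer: 555076281/11708 ≈ 47410.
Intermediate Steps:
b(w) = w²
(1/(O(109, 44) + b(-108)) + 16326) + 31084 = (1/(44 + (-108)²) + 16326) + 31084 = (1/(44 + 11664) + 16326) + 31084 = (1/11708 + 16326) + 31084 = 191144809/11708 + 31084 = 555076281/11708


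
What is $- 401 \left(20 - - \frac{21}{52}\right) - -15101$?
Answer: $\frac{359791}{52} \approx 6919.1$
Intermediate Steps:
$- 401 \left(20 - - \frac{21}{52}\right) - -15101 = - 401 \left(20 - \left(-21\right) \frac{1}{52}\right) + 15101 = - 401 \left(20 - - \frac{21}{52}\right) + 15101 = - 401 \left(20 + \frac{21}{52}\right) + 15101 = \left(-401\right) \frac{1061}{52} + 15101 = - \frac{425461}{52} + 15101 = \frac{359791}{52}$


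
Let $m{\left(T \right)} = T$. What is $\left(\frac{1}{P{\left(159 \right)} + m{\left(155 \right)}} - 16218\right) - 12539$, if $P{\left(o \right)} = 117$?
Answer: $- \frac{7821903}{272} \approx -28757.0$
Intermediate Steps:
$\left(\frac{1}{P{\left(159 \right)} + m{\left(155 \right)}} - 16218\right) - 12539 = \left(\frac{1}{117 + 155} - 16218\right) - 12539 = \left(\frac{1}{272} - 16218\right) - 12539 = - \frac{4411295}{272} - 12539 = - \frac{7821903}{272}$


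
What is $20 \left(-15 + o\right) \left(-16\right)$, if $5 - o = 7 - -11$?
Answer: $8960$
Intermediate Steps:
$o = -13$ ($o = 5 - \left(7 - -11\right) = 5 - \left(7 + 11\right) = 5 - 18 = -13$)
$20 \left(-15 + o\right) \left(-16\right) = 20 \left(-15 - 13\right) \left(-16\right) = 20 \left(-28\right) \left(-16\right) = \left(-560\right) \left(-16\right) = 8960$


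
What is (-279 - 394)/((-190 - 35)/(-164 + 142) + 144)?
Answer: -14806/3393 ≈ -4.3637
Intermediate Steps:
(-279 - 394)/((-190 - 35)/(-164 + 142) + 144) = -673/(-225/(-22) + 144) = -673/(-225*(-1/22) + 144) = -673/(225/22 + 144) = -673/3393/22 = -673*22/3393 = -14806/3393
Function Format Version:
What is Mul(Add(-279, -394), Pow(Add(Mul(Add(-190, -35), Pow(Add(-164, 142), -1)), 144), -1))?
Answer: Rational(-14806, 3393) ≈ -4.3637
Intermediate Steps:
Mul(Add(-279, -394), Pow(Add(Mul(Add(-190, -35), Pow(Add(-164, 142), -1)), 144), -1)) = Mul(-673, Pow(Add(Mul(-225, Pow(-22, -1)), 144), -1)) = Mul(-673, Pow(Add(Mul(-225, Rational(-1, 22)), 144), -1)) = Mul(-673, Pow(Add(Rational(225, 22), 144), -1)) = Mul(-673, Pow(Rational(3393, 22), -1)) = Mul(-673, Rational(22, 3393)) = Rational(-14806, 3393)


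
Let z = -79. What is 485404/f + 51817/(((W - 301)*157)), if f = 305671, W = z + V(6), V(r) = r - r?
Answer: 13120248433/18236331860 ≈ 0.71946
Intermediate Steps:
V(r) = 0
W = -79 (W = -79 + 0 = -79)
485404/f + 51817/(((W - 301)*157)) = 485404/305671 + 51817/(((-79 - 301)*157)) = 485404*(1/305671) + 51817/((-380*157)) = 485404/305671 + 51817/(-59660) = 485404/305671 + 51817*(-1/59660) = 485404/305671 - 51817/59660 = 13120248433/18236331860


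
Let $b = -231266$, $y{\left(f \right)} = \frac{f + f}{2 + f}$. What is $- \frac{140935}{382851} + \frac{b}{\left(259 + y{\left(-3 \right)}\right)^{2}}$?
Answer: $- \frac{98437579741}{26885711475} \approx -3.6613$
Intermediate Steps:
$y{\left(f \right)} = \frac{2 f}{2 + f}$
$- \frac{140935}{382851} + \frac{b}{\left(259 + y{\left(-3 \right)}\right)^{2}} = - \frac{140935}{382851} - \frac{231266}{\left(259 + 2 \left(-3\right) \frac{1}{2 - 3}\right)^{2}} = \left(-140935\right) \frac{1}{382851} - \frac{231266}{\left(259 + 2 \left(-3\right) \frac{1}{-1}\right)^{2}} = - \frac{140935}{382851} - \frac{231266}{\left(259 + 2 \left(-3\right) \left(-1\right)\right)^{2}} = - \frac{140935}{382851} - \frac{231266}{\left(259 + 6\right)^{2}} = - \frac{140935}{382851} - \frac{231266}{265^{2}} = - \frac{140935}{382851} - \frac{231266}{70225} = - \frac{98437579741}{26885711475}$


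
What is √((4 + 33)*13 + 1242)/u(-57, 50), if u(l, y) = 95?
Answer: √1723/95 ≈ 0.43694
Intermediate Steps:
√((4 + 33)*13 + 1242)/u(-57, 50) = √((4 + 33)*13 + 1242)/95 = √(37*13 + 1242)*(1/95) = √(481 + 1242)*(1/95) = √1723*(1/95) = √1723/95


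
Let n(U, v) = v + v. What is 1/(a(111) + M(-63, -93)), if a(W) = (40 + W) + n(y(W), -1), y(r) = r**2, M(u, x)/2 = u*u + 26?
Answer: 1/8139 ≈ 0.00012287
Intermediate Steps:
M(u, x) = 52 + 2*u**2 (M(u, x) = 2*(u*u + 26) = 2*(u**2 + 26) = 2*(26 + u**2) = 52 + 2*u**2)
n(U, v) = 2*v
a(W) = 38 + W (a(W) = (40 + W) + 2*(-1) = (40 + W) - 2 = 38 + W)
1/(a(111) + M(-63, -93)) = 1/((38 + 111) + (52 + 2*(-63)**2)) = 1/(149 + (52 + 2*3969)) = 1/(149 + (52 + 7938)) = 1/(149 + 7990) = 1/8139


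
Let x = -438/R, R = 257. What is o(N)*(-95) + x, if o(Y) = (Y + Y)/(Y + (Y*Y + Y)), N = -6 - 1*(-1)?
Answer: 47516/771 ≈ 61.629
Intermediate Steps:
N = -5 (N = -6 + 1 = -5)
x = -438/257 ≈ -1.7043
o(Y) = 2*Y/(Y² + 2*Y) (o(Y) = (2*Y)/(Y + (Y² + Y)) = (2*Y)/(Y + (Y + Y²)) = (2*Y)/(Y² + 2*Y) = 2*Y/(Y² + 2*Y))
o(N)*(-95) + x = (2/(2 - 5))*(-95) - 438/257 = (2/(-3))*(-95) - 438/257 = (2*(-⅓))*(-95) - 438/257 = -⅔*(-95) - 438/257 = 190/3 - 438/257 = 47516/771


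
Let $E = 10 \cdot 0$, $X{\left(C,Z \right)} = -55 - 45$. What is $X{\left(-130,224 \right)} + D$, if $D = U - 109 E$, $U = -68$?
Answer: $-168$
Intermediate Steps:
$X{\left(C,Z \right)} = -100$ ($X{\left(C,Z \right)} = -55 - 45 = -100$)
$E = 0$
$D = -68$ ($D = -68 - 0 = -68 + 0 = -68$)
$X{\left(-130,224 \right)} + D = -100 - 68 = -168$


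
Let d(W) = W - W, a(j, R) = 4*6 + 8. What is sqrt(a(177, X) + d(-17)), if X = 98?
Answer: 4*sqrt(2) ≈ 5.6569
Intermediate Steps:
a(j, R) = 32 (a(j, R) = 24 + 8 = 32)
d(W) = 0
sqrt(a(177, X) + d(-17)) = sqrt(32 + 0) = sqrt(32) = 4*sqrt(2)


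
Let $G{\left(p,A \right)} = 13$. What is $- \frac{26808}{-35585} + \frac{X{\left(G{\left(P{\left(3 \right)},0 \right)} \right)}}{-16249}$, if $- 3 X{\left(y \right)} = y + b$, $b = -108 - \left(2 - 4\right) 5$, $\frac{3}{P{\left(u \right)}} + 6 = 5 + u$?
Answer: $\frac{1303784851}{1734661995} \approx 0.75161$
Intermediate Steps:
$P{\left(u \right)} = \frac{3}{-1 + u}$ ($P{\left(u \right)} = \frac{3}{-6 + \left(5 + u\right)} = \frac{3}{-1 + u}$)
$b = -98$ ($b = -108 - \left(-2\right) 5 = -108 - -10 = -108 + 10 = -98$)
$X{\left(y \right)} = \frac{98}{3} - \frac{y}{3}$ ($X{\left(y \right)} = - \frac{y - 98}{3} = - \frac{-98 + y}{3} = \frac{98}{3} - \frac{y}{3}$)
$- \frac{26808}{-35585} + \frac{X{\left(G{\left(P{\left(3 \right)},0 \right)} \right)}}{-16249} = - \frac{26808}{-35585} + \frac{\frac{98}{3} - \frac{13}{3}}{-16249} = \left(-26808\right) \left(- \frac{1}{35585}\right) + \left(\frac{98}{3} - \frac{13}{3}\right) \left(- \frac{1}{16249}\right) = \frac{26808}{35585} + \frac{85}{3} \left(- \frac{1}{16249}\right) = \frac{26808}{35585} - \frac{85}{48747} = \frac{1303784851}{1734661995}$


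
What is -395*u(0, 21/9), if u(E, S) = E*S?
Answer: 0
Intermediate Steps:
-395*u(0, 21/9) = -0*21/9 = -0*21*(⅑) = -0*7/3 = -395*0 = 0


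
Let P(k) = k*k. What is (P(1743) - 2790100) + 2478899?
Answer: 2726848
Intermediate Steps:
P(k) = k²
(P(1743) - 2790100) + 2478899 = (1743² - 2790100) + 2478899 = (3038049 - 2790100) + 2478899 = 247949 + 2478899 = 2726848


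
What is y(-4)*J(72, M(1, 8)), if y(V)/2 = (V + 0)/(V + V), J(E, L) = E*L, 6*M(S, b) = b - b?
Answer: 0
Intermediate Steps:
M(S, b) = 0 (M(S, b) = (b - b)/6 = (⅙)*0 = 0)
y(V) = 1 (y(V) = 2*((V + 0)/(V + V)) = 2*(V/((2*V))) = 2*(V*(1/(2*V))) = 2*(½) = 1)
y(-4)*J(72, M(1, 8)) = 1*(72*0) = 1*0 = 0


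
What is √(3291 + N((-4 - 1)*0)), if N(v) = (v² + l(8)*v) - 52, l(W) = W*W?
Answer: √3239 ≈ 56.912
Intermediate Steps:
l(W) = W²
N(v) = -52 + v² + 64*v (N(v) = (v² + 8²*v) - 52 = (v² + 64*v) - 52 = -52 + v² + 64*v)
√(3291 + N((-4 - 1)*0)) = √(3291 + (-52 + ((-4 - 1)*0)² + 64*((-4 - 1)*0))) = √(3291 + (-52 + (-5*0)² + 64*(-5*0))) = √(3291 + (-52 + 0² + 64*0)) = √(3291 + (-52 + 0 + 0)) = √(3291 - 52) = √3239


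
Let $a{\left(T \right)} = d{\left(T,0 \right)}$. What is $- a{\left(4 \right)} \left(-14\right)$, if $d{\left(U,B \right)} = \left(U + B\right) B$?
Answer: $0$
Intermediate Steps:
$d{\left(U,B \right)} = B \left(B + U\right)$ ($d{\left(U,B \right)} = \left(B + U\right) B = B \left(B + U\right)$)
$a{\left(T \right)} = 0$ ($a{\left(T \right)} = 0 \left(0 + T\right) = 0 T = 0$)
$- a{\left(4 \right)} \left(-14\right) = \left(-1\right) 0 \left(-14\right) = 0 \left(-14\right) = 0$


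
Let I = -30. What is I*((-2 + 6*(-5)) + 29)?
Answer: 90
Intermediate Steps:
I*((-2 + 6*(-5)) + 29) = -30*((-2 + 6*(-5)) + 29) = -30*((-2 - 30) + 29) = -30*(-32 + 29) = -30*(-3) = 90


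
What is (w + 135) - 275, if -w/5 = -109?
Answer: 405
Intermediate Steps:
w = 545 (w = -5*(-109) = 545)
(w + 135) - 275 = (545 + 135) - 275 = 680 - 275 = 405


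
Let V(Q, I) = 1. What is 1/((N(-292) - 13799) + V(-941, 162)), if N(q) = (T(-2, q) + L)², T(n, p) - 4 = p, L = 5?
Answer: 1/66291 ≈ 1.5085e-5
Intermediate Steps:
T(n, p) = 4 + p
N(q) = (9 + q)² (N(q) = ((4 + q) + 5)² = (9 + q)²)
1/((N(-292) - 13799) + V(-941, 162)) = 1/(((9 - 292)² - 13799) + 1) = 1/(((-283)² - 13799) + 1) = 1/((80089 - 13799) + 1) = 1/(66290 + 1) = 1/66291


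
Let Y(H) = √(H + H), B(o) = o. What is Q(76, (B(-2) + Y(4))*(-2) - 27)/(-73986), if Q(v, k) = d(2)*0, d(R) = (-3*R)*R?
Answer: 0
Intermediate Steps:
Y(H) = √2*√H (Y(H) = √(2*H) = √2*√H)
d(R) = -3*R²
Q(v, k) = 0 (Q(v, k) = -3*2²*0 = -3*4*0 = -12*0 = 0)
Q(76, (B(-2) + Y(4))*(-2) - 27)/(-73986) = 0/(-73986) = 0*(-1/73986) = 0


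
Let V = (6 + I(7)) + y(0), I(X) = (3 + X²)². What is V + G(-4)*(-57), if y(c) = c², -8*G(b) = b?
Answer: 5363/2 ≈ 2681.5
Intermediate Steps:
G(b) = -b/8
V = 2710 (V = (6 + (3 + 7²)²) + 0² = (6 + (3 + 49)²) + 0 = (6 + 52²) + 0 = (6 + 2704) + 0 = 2710 + 0 = 2710)
V + G(-4)*(-57) = 2710 - ⅛*(-4)*(-57) = 2710 + (½)*(-57) = 2710 - 57/2 = 5363/2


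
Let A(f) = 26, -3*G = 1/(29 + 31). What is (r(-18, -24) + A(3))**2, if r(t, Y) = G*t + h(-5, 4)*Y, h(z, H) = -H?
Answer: 1490841/100 ≈ 14908.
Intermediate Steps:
G = -1/180 (G = -1/(3*(29 + 31)) = -1/3/60 = -1/3*1/60 = -1/180 ≈ -0.0055556)
r(t, Y) = -4*Y - t/180 (r(t, Y) = -t/180 + (-1*4)*Y = -t/180 - 4*Y = -4*Y - t/180)
(r(-18, -24) + A(3))**2 = ((-4*(-24) - 1/180*(-18)) + 26)**2 = ((96 + 1/10) + 26)**2 = (961/10 + 26)**2 = (1221/10)**2 = 1490841/100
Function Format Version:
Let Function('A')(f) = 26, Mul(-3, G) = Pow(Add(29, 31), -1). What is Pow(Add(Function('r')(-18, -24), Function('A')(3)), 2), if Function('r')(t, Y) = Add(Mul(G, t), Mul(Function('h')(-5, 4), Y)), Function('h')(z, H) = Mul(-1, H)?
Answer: Rational(1490841, 100) ≈ 14908.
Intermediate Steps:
G = Rational(-1, 180) (G = Mul(Rational(-1, 3), Pow(Add(29, 31), -1)) = Mul(Rational(-1, 3), Pow(60, -1)) = Mul(Rational(-1, 3), Rational(1, 60)) = Rational(-1, 180) ≈ -0.0055556)
Function('r')(t, Y) = Add(Mul(-4, Y), Mul(Rational(-1, 180), t)) (Function('r')(t, Y) = Add(Mul(Rational(-1, 180), t), Mul(Mul(-1, 4), Y)) = Add(Mul(Rational(-1, 180), t), Mul(-4, Y)) = Add(Mul(-4, Y), Mul(Rational(-1, 180), t)))
Pow(Add(Function('r')(-18, -24), Function('A')(3)), 2) = Pow(Add(Add(Mul(-4, -24), Mul(Rational(-1, 180), -18)), 26), 2) = Pow(Add(Add(96, Rational(1, 10)), 26), 2) = Pow(Add(Rational(961, 10), 26), 2) = Pow(Rational(1221, 10), 2) = Rational(1490841, 100)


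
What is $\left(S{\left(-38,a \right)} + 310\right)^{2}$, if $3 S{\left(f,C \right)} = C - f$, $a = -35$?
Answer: $96721$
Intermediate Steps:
$S{\left(f,C \right)} = - \frac{f}{3} + \frac{C}{3}$ ($S{\left(f,C \right)} = \frac{C - f}{3} = - \frac{f}{3} + \frac{C}{3}$)
$\left(S{\left(-38,a \right)} + 310\right)^{2} = \left(\left(\left(- \frac{1}{3}\right) \left(-38\right) + \frac{1}{3} \left(-35\right)\right) + 310\right)^{2} = \left(\left(\frac{38}{3} - \frac{35}{3}\right) + 310\right)^{2} = \left(1 + 310\right)^{2} = 311^{2} = 96721$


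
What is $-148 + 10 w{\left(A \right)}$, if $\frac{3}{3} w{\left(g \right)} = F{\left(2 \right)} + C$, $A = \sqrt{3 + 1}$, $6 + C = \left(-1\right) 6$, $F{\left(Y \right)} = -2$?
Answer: $-288$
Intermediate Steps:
$C = -12$ ($C = -6 - 6 = -12$)
$A = 2$ ($A = \sqrt{4} = 2$)
$w{\left(g \right)} = -14$ ($w{\left(g \right)} = -2 - 12 = -14$)
$-148 + 10 w{\left(A \right)} = -148 + 10 \left(-14\right) = -148 - 140 = -288$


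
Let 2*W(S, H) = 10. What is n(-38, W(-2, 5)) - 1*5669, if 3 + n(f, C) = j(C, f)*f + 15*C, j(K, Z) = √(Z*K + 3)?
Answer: -5597 - 38*I*√187 ≈ -5597.0 - 519.64*I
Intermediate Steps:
W(S, H) = 5 (W(S, H) = (½)*10 = 5)
j(K, Z) = √(3 + K*Z) (j(K, Z) = √(K*Z + 3) = √(3 + K*Z))
n(f, C) = -3 + 15*C + f*√(3 + C*f) (n(f, C) = -3 + (√(3 + C*f)*f + 15*C) = -3 + (f*√(3 + C*f) + 15*C) = -3 + (15*C + f*√(3 + C*f)) = -3 + 15*C + f*√(3 + C*f))
n(-38, W(-2, 5)) - 1*5669 = (-3 + 15*5 - 38*√(3 + 5*(-38))) - 1*5669 = (-3 + 75 - 38*√(3 - 190)) - 5669 = (-3 + 75 - 38*I*√187) - 5669 = (72 - 38*I*√187) - 5669 = -5597 - 38*I*√187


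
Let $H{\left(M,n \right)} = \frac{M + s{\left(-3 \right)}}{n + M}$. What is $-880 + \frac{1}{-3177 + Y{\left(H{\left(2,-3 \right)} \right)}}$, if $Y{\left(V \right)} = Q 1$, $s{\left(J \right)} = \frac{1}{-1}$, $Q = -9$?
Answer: $- \frac{2803681}{3186} \approx -880.0$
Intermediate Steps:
$s{\left(J \right)} = -1$
$H{\left(M,n \right)} = \frac{-1 + M}{M + n}$ ($H{\left(M,n \right)} = \frac{M - 1}{n + M} = \frac{-1 + M}{M + n}$)
$Y{\left(V \right)} = -9$ ($Y{\left(V \right)} = \left(-9\right) 1 = -9$)
$-880 + \frac{1}{-3177 + Y{\left(H{\left(2,-3 \right)} \right)}} = -880 + \frac{1}{-3177 - 9} = -880 + \frac{1}{-3186} = -880 - \frac{1}{3186} = - \frac{2803681}{3186}$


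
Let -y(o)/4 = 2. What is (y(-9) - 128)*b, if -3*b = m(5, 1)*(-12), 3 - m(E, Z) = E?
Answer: 1088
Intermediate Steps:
y(o) = -8 (y(o) = -4*2 = -8)
m(E, Z) = 3 - E
b = -8 (b = -(3 - 1*5)*(-12)/3 = -(3 - 5)*(-12)/3 = -(-2)*(-12)/3 = -1/3*24 = -8)
(y(-9) - 128)*b = (-8 - 128)*(-8) = -136*(-8) = 1088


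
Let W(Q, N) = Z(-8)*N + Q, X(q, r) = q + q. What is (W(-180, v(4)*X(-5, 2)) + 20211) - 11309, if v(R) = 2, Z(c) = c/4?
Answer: 8762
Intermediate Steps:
Z(c) = c/4 (Z(c) = c*(1/4) = c/4)
X(q, r) = 2*q
W(Q, N) = Q - 2*N (W(Q, N) = ((1/4)*(-8))*N + Q = -2*N + Q = Q - 2*N)
(W(-180, v(4)*X(-5, 2)) + 20211) - 11309 = ((-180 - 4*2*(-5)) + 20211) - 11309 = ((-180 - 4*(-10)) + 20211) - 11309 = ((-180 - 2*(-20)) + 20211) - 11309 = ((-180 + 40) + 20211) - 11309 = (-140 + 20211) - 11309 = 20071 - 11309 = 8762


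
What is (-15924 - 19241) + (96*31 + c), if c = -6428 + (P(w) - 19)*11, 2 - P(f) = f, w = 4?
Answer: -38848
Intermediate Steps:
P(f) = 2 - f
c = -6659 (c = -6428 + ((2 - 1*4) - 19)*11 = -6428 + ((2 - 4) - 19)*11 = -6428 + (-2 - 19)*11 = -6428 - 21*11 = -6428 - 231 = -6659)
(-15924 - 19241) + (96*31 + c) = (-15924 - 19241) + (96*31 - 6659) = -35165 + (2976 - 6659) = -35165 - 3683 = -38848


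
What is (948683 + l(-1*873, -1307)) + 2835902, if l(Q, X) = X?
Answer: 3783278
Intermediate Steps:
(948683 + l(-1*873, -1307)) + 2835902 = (948683 - 1307) + 2835902 = 947376 + 2835902 = 3783278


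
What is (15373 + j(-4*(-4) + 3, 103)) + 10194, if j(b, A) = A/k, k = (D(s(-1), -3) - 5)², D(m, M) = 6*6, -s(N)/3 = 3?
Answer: 24569990/961 ≈ 25567.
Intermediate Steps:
s(N) = -9 (s(N) = -3*3 = -9)
D(m, M) = 36
k = 961 (k = (36 - 5)² = 31² = 961)
j(b, A) = A/961
(15373 + j(-4*(-4) + 3, 103)) + 10194 = (15373 + (1/961)*103) + 10194 = (15373 + 103/961) + 10194 = 14773556/961 + 10194 = 24569990/961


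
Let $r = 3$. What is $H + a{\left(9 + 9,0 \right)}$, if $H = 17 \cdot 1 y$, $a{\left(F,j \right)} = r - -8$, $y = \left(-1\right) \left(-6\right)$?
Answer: $113$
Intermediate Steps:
$y = 6$
$a{\left(F,j \right)} = 11$ ($a{\left(F,j \right)} = 3 - -8 = 3 + 8 = 11$)
$H = 102$ ($H = 17 \cdot 1 \cdot 6 = 17 \cdot 6 = 102$)
$H + a{\left(9 + 9,0 \right)} = 102 + 11 = 113$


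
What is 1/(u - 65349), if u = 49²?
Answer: -1/62948 ≈ -1.5886e-5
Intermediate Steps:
u = 2401
1/(u - 65349) = 1/(2401 - 65349) = 1/(-62948) = -1/62948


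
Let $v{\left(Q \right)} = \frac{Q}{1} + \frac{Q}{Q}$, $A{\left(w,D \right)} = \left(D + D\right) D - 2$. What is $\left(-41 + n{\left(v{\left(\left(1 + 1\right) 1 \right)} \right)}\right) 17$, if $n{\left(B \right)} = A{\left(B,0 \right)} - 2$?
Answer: $-765$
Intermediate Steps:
$A{\left(w,D \right)} = -2 + 2 D^{2}$ ($A{\left(w,D \right)} = 2 D D - 2 = 2 D^{2} - 2 = -2 + 2 D^{2}$)
$v{\left(Q \right)} = 1 + Q$ ($v{\left(Q \right)} = Q 1 + 1 = Q + 1 = 1 + Q$)
$n{\left(B \right)} = -4$ ($n{\left(B \right)} = \left(-2 + 2 \cdot 0^{2}\right) - 2 = \left(-2 + 2 \cdot 0\right) - 2 = \left(-2 + 0\right) - 2 = -2 - 2 = -4$)
$\left(-41 + n{\left(v{\left(\left(1 + 1\right) 1 \right)} \right)}\right) 17 = \left(-41 - 4\right) 17 = \left(-45\right) 17 = -765$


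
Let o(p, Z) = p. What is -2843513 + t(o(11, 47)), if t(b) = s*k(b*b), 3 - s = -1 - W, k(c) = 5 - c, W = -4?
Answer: -2843513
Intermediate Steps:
s = 0 (s = 3 - (-1 - 1*(-4)) = 3 - (-1 + 4) = 3 - 1*3 = 3 - 3 = 0)
t(b) = 0 (t(b) = 0*(5 - b*b) = 0*(5 - b**2) = 0)
-2843513 + t(o(11, 47)) = -2843513 + 0 = -2843513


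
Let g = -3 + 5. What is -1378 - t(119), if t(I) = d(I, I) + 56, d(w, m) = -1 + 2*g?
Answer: -1437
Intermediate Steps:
g = 2
d(w, m) = 3 (d(w, m) = -1 + 2*2 = -1 + 4 = 3)
t(I) = 59 (t(I) = 3 + 56 = 59)
-1378 - t(119) = -1378 - 1*59 = -1378 - 59 = -1437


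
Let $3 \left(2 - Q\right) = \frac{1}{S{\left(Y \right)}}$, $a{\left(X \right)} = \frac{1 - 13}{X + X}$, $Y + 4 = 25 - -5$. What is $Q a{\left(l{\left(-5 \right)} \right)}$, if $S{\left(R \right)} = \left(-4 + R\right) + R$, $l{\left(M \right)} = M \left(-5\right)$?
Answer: $- \frac{287}{600} \approx -0.47833$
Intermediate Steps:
$Y = 26$ ($Y = -4 + \left(25 - -5\right) = -4 + \left(25 + 5\right) = -4 + 30 = 26$)
$l{\left(M \right)} = - 5 M$
$S{\left(R \right)} = -4 + 2 R$
$a{\left(X \right)} = - \frac{6}{X}$ ($a{\left(X \right)} = - \frac{12}{2 X} = - 12 \frac{1}{2 X} = - \frac{6}{X}$)
$Q = \frac{287}{144}$ ($Q = 2 - \frac{1}{3 \left(-4 + 2 \cdot 26\right)} = 2 - \frac{1}{3 \left(-4 + 52\right)} = 2 - \frac{1}{3 \cdot 48} = 2 - \frac{1}{144} = \frac{287}{144} \approx 1.9931$)
$Q a{\left(l{\left(-5 \right)} \right)} = \frac{287 \left(- \frac{6}{\left(-5\right) \left(-5\right)}\right)}{144} = \frac{287 \left(- \frac{6}{25}\right)}{144} = \frac{287 \left(\left(-6\right) \frac{1}{25}\right)}{144} = \frac{287}{144} \left(- \frac{6}{25}\right) = - \frac{287}{600}$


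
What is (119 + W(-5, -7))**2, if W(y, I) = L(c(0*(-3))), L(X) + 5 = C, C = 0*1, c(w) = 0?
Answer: 12996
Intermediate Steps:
C = 0
L(X) = -5 (L(X) = -5 + 0 = -5)
W(y, I) = -5
(119 + W(-5, -7))**2 = (119 - 5)**2 = 114**2 = 12996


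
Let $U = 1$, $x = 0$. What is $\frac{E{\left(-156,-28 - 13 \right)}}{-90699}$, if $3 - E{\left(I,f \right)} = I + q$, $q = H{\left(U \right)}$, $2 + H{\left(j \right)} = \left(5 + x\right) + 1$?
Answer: $- \frac{155}{90699} \approx -0.0017089$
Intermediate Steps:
$H{\left(j \right)} = 4$ ($H{\left(j \right)} = -2 + \left(\left(5 + 0\right) + 1\right) = -2 + \left(5 + 1\right) = -2 + 6 = 4$)
$q = 4$
$E{\left(I,f \right)} = -1 - I$ ($E{\left(I,f \right)} = 3 - \left(I + 4\right) = 3 - \left(4 + I\right) = -1 - I$)
$\frac{E{\left(-156,-28 - 13 \right)}}{-90699} = \frac{-1 - -156}{-90699} = \left(-1 + 156\right) \left(- \frac{1}{90699}\right) = 155 \left(- \frac{1}{90699}\right) = - \frac{155}{90699}$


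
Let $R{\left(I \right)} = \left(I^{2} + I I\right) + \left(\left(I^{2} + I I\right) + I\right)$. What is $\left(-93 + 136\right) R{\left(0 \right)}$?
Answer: $0$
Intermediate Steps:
$R{\left(I \right)} = I + 4 I^{2}$ ($R{\left(I \right)} = \left(I^{2} + I^{2}\right) + \left(\left(I^{2} + I^{2}\right) + I\right) = 2 I^{2} + \left(2 I^{2} + I\right) = 2 I^{2} + \left(I + 2 I^{2}\right) = I + 4 I^{2}$)
$\left(-93 + 136\right) R{\left(0 \right)} = \left(-93 + 136\right) 0 \left(1 + 4 \cdot 0\right) = 43 \cdot 0 \left(1 + 0\right) = 43 \cdot 0 \cdot 1 = 43 \cdot 0 = 0$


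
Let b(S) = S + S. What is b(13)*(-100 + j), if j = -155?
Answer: -6630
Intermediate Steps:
b(S) = 2*S
b(13)*(-100 + j) = (2*13)*(-100 - 155) = 26*(-255) = -6630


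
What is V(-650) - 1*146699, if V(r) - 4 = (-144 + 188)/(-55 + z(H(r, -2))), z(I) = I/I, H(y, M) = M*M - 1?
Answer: -3960787/27 ≈ -1.4670e+5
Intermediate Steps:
H(y, M) = -1 + M² (H(y, M) = M² - 1 = -1 + M²)
z(I) = 1
V(r) = 86/27 (V(r) = 4 + (-144 + 188)/(-55 + 1) = 4 + 44/(-54) = 4 + 44*(-1/54) = 4 - 22/27 = 86/27)
V(-650) - 1*146699 = 86/27 - 1*146699 = 86/27 - 146699 = -3960787/27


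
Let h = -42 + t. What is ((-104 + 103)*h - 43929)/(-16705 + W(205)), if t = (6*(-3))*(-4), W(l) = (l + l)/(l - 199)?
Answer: 131877/49910 ≈ 2.6423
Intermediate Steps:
W(l) = 2*l/(-199 + l) (W(l) = (2*l)/(-199 + l) = 2*l/(-199 + l))
t = 72 (t = -18*(-4) = 72)
h = 30 (h = -42 + 72 = 30)
((-104 + 103)*h - 43929)/(-16705 + W(205)) = ((-104 + 103)*30 - 43929)/(-16705 + 2*205/(-199 + 205)) = (-1*30 - 43929)/(-16705 + 2*205/6) = (-30 - 43929)/(-16705 + 2*205*(⅙)) = -43959/(-16705 + 205/3) = -43959/(-49910/3) = -43959*(-3/49910) = 131877/49910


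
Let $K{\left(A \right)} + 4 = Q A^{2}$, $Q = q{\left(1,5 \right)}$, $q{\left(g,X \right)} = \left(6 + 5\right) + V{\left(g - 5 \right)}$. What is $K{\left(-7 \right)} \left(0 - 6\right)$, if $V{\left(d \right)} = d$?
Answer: $-2034$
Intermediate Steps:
$q{\left(g,X \right)} = 6 + g$ ($q{\left(g,X \right)} = \left(6 + 5\right) + \left(g - 5\right) = 11 + \left(-5 + g\right) = 6 + g$)
$Q = 7$ ($Q = 6 + 1 = 7$)
$K{\left(A \right)} = -4 + 7 A^{2}$
$K{\left(-7 \right)} \left(0 - 6\right) = \left(-4 + 7 \left(-7\right)^{2}\right) \left(0 - 6\right) = \left(-4 + 7 \cdot 49\right) \left(-6\right) = \left(-4 + 343\right) \left(-6\right) = 339 \left(-6\right) = -2034$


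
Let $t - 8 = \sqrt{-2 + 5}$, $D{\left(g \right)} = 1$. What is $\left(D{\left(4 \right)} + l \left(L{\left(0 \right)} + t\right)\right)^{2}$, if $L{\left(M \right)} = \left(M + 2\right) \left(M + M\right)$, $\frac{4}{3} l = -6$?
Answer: $\frac{5143}{4} + 315 \sqrt{3} \approx 1831.3$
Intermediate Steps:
$l = - \frac{9}{2}$ ($l = \frac{3}{4} \left(-6\right) = - \frac{9}{2} \approx -4.5$)
$L{\left(M \right)} = 2 M \left(2 + M\right)$ ($L{\left(M \right)} = \left(2 + M\right) 2 M = 2 M \left(2 + M\right)$)
$t = 8 + \sqrt{3}$ ($t = 8 + \sqrt{-2 + 5} = 8 + \sqrt{3} \approx 9.7321$)
$\left(D{\left(4 \right)} + l \left(L{\left(0 \right)} + t\right)\right)^{2} = \left(1 - \frac{9 \left(2 \cdot 0 \left(2 + 0\right) + \left(8 + \sqrt{3}\right)\right)}{2}\right)^{2} = \left(1 - \frac{9 \left(2 \cdot 0 \cdot 2 + \left(8 + \sqrt{3}\right)\right)}{2}\right)^{2} = \left(1 - \frac{9 \left(0 + \left(8 + \sqrt{3}\right)\right)}{2}\right)^{2} = \left(1 - \frac{9 \left(8 + \sqrt{3}\right)}{2}\right)^{2} = \left(1 - \left(36 + \frac{9 \sqrt{3}}{2}\right)\right)^{2} = \left(-35 - \frac{9 \sqrt{3}}{2}\right)^{2}$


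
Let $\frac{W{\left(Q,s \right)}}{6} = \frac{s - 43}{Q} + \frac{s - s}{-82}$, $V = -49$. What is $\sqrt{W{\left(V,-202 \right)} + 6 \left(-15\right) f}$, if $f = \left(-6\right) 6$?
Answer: $\sqrt{3270} \approx 57.184$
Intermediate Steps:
$f = -36$
$W{\left(Q,s \right)} = \frac{6 \left(-43 + s\right)}{Q}$ ($W{\left(Q,s \right)} = 6 \left(\frac{s - 43}{Q} + \frac{s - s}{-82}\right) = 6 \left(\frac{s - 43}{Q} + 0 \left(- \frac{1}{82}\right)\right) = 6 \left(\frac{-43 + s}{Q} + 0\right) = 6 \frac{-43 + s}{Q} = \frac{6 \left(-43 + s\right)}{Q}$)
$\sqrt{W{\left(V,-202 \right)} + 6 \left(-15\right) f} = \sqrt{\frac{6 \left(-43 - 202\right)}{-49} + 6 \left(-15\right) \left(-36\right)} = \sqrt{6 \left(- \frac{1}{49}\right) \left(-245\right) - -3240} = \sqrt{30 + 3240} = \sqrt{3270}$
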